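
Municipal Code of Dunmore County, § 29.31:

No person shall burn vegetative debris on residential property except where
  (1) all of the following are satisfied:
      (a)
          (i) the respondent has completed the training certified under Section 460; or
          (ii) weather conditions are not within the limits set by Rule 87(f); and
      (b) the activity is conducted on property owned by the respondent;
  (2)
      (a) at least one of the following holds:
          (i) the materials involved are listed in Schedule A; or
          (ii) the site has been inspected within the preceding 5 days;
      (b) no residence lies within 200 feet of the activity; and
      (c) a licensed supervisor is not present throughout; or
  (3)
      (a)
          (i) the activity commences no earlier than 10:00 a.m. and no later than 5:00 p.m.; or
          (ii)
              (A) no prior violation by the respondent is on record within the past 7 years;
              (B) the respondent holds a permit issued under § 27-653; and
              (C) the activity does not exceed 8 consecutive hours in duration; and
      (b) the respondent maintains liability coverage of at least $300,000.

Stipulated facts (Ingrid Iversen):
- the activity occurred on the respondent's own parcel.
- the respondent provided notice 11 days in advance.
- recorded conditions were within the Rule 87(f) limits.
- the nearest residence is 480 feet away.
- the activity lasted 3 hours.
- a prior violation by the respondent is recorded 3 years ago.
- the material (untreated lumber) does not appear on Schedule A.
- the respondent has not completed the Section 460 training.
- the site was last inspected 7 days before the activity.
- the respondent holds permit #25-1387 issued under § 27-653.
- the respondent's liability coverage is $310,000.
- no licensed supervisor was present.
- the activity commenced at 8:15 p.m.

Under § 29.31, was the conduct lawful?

(i) training certified — fails.
(ii) not (weather ok) — not satisfied.
(a): F OR F → false.
(b) own property — holds.
So (1) is not satisfied (F AND T).
(i) Schedule A material — not met.
(ii) site inspected — not satisfied.
(a) = F OR F = false.
(b) no residence in 200 ft — holds.
(c) not (supervisor present) — met.
(2): F AND T AND T → false.
(i) start within hours — fails.
(A) no prior violation — fails.
(B) holds permit — holds.
(C) ≤ 8 hrs duration — met.
(ii) = F AND T AND T = false.
So (a) is not satisfied (F OR F).
(b) coverage ≥ $300,000 — satisfied.
(3): F AND T → false.
Overall = F OR F OR F = false.

No — unlawful.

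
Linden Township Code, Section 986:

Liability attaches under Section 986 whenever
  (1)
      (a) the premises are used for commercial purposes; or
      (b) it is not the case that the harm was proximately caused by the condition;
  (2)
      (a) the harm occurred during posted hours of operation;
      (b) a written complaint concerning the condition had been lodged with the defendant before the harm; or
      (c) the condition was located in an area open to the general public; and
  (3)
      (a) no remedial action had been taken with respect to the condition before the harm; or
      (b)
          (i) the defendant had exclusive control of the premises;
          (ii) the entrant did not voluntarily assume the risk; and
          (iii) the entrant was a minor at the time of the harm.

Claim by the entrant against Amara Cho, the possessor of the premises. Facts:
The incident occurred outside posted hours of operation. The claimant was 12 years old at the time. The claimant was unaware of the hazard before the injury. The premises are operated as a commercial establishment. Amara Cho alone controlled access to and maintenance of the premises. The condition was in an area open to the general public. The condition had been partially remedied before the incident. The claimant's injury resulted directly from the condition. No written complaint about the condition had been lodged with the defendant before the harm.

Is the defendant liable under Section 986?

Yes — liable.

(a) commercial use — met.
(b) not (proximate cause) — fails.
So (1) is satisfied (T OR F).
(a) during posted hours — not met.
(b) complaint lodged — fails.
(c) public area — holds.
(2): F OR F OR T → true.
(a) no remedial action — fails.
(i) exclusive control — holds.
(ii) no assumed risk — met.
(iii) entrant a minor — satisfied.
(b): T AND T AND T → true.
(3) = F OR T = true.
Overall = T AND T AND T = true.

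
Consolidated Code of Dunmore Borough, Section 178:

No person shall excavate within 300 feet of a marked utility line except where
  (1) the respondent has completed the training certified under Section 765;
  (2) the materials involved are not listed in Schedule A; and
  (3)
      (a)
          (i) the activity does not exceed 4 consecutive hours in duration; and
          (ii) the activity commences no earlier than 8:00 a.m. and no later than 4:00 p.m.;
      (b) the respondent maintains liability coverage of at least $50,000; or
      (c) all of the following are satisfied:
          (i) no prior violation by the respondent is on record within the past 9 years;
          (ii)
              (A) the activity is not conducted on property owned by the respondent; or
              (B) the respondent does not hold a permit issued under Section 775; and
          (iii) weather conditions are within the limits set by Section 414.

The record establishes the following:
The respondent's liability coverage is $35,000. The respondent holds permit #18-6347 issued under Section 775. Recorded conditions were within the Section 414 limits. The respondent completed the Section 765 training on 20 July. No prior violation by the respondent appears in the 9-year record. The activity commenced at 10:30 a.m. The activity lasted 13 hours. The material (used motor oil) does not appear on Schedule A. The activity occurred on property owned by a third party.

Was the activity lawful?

Yes — lawful.

(1) training certified — satisfied.
(2) not (Schedule A material) — holds.
(i) ≤ 4 hrs duration — fails.
(ii) start within hours — satisfied.
(a): F AND T → false.
(b) coverage ≥ $50,000 — not met.
(i) no prior violation — holds.
(A) not (own property) — met.
(B) not (holds permit) — fails.
(ii) = T OR F = true.
(iii) weather ok — satisfied.
(c) = T AND T AND T = true.
(3) = F OR F OR T = true.
So Overall is satisfied (T AND T AND T).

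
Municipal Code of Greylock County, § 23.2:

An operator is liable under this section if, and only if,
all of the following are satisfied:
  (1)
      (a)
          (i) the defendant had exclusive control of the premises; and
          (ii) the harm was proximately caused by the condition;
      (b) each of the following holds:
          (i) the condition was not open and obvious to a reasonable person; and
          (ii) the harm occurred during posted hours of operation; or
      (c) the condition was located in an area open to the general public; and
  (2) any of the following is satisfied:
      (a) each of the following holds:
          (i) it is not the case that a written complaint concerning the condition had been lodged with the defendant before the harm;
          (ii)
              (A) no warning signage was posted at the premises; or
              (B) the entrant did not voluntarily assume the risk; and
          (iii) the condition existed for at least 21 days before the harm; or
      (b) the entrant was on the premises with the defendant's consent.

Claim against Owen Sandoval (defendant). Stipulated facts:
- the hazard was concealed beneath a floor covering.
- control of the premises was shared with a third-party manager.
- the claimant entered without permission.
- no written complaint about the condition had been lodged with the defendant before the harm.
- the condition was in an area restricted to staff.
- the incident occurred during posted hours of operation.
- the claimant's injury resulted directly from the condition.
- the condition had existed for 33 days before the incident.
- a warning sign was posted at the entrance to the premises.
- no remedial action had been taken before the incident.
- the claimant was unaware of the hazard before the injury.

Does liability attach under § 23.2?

(i) exclusive control — fails.
(ii) proximate cause — satisfied.
So (a) is not satisfied (F AND T).
(i) not open/obvious — holds.
(ii) during posted hours — holds.
(b) = T AND T = true.
(c) public area — not met.
(1): F OR T OR F → true.
(i) not (complaint lodged) — met.
(A) no signage posted — not satisfied.
(B) no assumed risk — satisfied.
(ii): F OR T → true.
(iii) condition ≥21 days old — satisfied.
(a) = T AND T AND T = true.
(b) consent to enter — fails.
So (2) is satisfied (T OR F).
Overall = T AND T = true.

Yes — liable.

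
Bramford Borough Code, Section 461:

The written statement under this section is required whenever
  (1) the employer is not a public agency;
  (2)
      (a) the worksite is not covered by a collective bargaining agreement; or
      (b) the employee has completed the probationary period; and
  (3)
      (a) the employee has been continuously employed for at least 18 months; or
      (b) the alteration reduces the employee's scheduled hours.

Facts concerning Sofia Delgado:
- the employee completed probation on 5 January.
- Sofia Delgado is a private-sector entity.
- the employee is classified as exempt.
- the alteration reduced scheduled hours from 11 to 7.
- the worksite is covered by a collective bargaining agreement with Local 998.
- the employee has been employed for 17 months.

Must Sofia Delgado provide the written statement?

Yes — required.

(1) not (public agency) — satisfied.
(a) no CBA — not met.
(b) past probation — met.
(2) = F OR T = true.
(a) tenure ≥ 18 mo. — not satisfied.
(b) hours reduced — satisfied.
So (3) is satisfied (F OR T).
So Overall is satisfied (T AND T AND T).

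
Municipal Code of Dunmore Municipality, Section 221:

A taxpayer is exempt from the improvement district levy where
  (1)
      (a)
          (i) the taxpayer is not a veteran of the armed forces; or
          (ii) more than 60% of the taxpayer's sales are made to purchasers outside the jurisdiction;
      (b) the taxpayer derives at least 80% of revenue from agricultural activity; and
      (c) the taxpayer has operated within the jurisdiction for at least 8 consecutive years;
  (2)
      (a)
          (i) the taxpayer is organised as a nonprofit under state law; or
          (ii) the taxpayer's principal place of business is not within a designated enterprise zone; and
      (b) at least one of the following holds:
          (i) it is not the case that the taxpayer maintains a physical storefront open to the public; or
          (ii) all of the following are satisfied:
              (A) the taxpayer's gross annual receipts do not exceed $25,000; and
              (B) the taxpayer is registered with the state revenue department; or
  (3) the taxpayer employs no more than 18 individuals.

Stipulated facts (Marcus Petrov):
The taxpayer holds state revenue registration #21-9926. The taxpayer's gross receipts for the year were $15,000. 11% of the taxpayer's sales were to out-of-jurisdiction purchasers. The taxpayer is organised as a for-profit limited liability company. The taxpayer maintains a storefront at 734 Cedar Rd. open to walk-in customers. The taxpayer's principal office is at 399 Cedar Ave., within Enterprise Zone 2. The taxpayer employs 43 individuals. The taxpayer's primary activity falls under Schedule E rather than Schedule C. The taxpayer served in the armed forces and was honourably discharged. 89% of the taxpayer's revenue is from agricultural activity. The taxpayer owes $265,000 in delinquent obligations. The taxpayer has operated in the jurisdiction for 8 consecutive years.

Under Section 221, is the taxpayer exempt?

No — not exempt.

(i) not (veteran) — not satisfied.
(ii) >60% out-of-jur. sales — not satisfied.
(a) = F OR F = false.
(b) ≥80% agricultural — met.
(c) ≥ 8 yrs in jurisdiction — holds.
So (1) is not satisfied (F AND T AND T).
(i) nonprofit — not met.
(ii) not (in enterprise zone) — not met.
(a) = F OR F = false.
(i) not (has storefront) — fails.
(A) receipts ≤ $25,000 — satisfied.
(B) state-registered — holds.
(ii): T AND T → true.
So (b) is satisfied (F OR T).
(2): F AND T → false.
(3) ≤ 18 employees — not satisfied.
Overall: F OR F OR F → false.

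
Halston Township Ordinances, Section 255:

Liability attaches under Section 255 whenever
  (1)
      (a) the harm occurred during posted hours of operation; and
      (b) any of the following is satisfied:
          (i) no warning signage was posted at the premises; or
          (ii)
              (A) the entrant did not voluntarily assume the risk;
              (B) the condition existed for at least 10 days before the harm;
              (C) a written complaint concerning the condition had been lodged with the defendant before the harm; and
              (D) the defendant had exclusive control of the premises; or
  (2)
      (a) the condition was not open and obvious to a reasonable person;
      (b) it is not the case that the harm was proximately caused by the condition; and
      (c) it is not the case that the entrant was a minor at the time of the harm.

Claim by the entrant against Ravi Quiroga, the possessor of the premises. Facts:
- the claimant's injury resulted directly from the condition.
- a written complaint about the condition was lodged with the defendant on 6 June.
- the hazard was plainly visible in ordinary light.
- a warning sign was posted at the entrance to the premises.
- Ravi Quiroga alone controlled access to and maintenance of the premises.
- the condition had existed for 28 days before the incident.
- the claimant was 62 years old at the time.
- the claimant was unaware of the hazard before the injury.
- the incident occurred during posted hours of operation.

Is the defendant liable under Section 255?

(a) during posted hours — satisfied.
(i) no signage posted — not satisfied.
(A) no assumed risk — met.
(B) condition ≥10 days old — holds.
(C) complaint lodged — met.
(D) exclusive control — met.
So (ii) is satisfied (T AND T AND T AND T).
So (b) is satisfied (F OR T).
So (1) is satisfied (T AND T).
(a) not open/obvious — fails.
(b) not (proximate cause) — fails.
(c) not (entrant a minor) — holds.
(2): F AND F AND T → false.
Overall: T OR F → true.

Yes — liable.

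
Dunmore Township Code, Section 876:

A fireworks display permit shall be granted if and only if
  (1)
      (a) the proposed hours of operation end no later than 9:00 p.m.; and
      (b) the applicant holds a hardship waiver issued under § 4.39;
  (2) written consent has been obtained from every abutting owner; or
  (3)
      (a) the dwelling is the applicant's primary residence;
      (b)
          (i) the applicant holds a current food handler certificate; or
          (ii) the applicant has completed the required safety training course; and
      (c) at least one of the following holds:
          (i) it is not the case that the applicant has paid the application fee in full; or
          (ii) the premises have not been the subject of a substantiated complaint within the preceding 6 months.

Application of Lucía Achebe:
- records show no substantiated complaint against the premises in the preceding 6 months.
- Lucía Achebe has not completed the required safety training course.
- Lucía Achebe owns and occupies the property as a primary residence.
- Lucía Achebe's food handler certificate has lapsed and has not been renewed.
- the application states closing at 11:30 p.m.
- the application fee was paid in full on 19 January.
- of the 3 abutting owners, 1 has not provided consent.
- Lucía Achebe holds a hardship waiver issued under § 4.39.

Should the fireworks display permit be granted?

(a) closes by 9 p.m. — fails.
(b) hardship waiver — holds.
(1) = F AND T = false.
(2) all abutters consent — fails.
(a) primary residence — holds.
(i) food handler cert. — fails.
(ii) safety training — not satisfied.
So (b) is not satisfied (F OR F).
(i) not (fee paid) — fails.
(ii) no complaint in 6 mo. — satisfied.
(c): F OR T → true.
(3): T AND F AND T → false.
So Overall is not satisfied (F OR F OR F).

No — denied.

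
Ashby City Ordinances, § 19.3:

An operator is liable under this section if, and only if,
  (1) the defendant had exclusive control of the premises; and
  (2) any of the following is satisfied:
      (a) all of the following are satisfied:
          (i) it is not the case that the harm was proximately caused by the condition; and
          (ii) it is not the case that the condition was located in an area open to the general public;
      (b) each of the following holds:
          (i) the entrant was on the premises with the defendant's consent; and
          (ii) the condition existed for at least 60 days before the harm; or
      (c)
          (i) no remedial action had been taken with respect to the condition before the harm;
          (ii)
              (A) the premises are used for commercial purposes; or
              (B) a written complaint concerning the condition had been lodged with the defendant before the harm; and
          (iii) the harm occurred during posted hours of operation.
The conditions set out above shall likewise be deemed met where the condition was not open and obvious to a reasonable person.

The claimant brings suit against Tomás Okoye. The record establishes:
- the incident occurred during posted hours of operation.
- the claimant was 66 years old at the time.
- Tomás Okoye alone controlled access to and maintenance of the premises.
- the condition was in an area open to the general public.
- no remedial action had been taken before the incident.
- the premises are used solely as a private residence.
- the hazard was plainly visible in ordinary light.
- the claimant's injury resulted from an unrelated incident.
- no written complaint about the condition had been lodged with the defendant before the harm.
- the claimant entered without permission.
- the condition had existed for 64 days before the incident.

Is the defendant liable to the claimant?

No — not liable.

(1) exclusive control — satisfied.
(i) not (proximate cause) — holds.
(ii) not (public area) — not met.
(a) = T AND F = false.
(i) consent to enter — not met.
(ii) condition ≥60 days old — met.
(b) = F AND T = false.
(i) no remedial action — met.
(A) commercial use — not met.
(B) complaint lodged — not satisfied.
(ii): F OR F → false.
(iii) during posted hours — holds.
(c): T AND F AND T → false.
(2): F OR F OR F → false.
Overall = T AND F = false.
Exception (not open/obvious) — not satisfied.
Result: main false OR exception false → false.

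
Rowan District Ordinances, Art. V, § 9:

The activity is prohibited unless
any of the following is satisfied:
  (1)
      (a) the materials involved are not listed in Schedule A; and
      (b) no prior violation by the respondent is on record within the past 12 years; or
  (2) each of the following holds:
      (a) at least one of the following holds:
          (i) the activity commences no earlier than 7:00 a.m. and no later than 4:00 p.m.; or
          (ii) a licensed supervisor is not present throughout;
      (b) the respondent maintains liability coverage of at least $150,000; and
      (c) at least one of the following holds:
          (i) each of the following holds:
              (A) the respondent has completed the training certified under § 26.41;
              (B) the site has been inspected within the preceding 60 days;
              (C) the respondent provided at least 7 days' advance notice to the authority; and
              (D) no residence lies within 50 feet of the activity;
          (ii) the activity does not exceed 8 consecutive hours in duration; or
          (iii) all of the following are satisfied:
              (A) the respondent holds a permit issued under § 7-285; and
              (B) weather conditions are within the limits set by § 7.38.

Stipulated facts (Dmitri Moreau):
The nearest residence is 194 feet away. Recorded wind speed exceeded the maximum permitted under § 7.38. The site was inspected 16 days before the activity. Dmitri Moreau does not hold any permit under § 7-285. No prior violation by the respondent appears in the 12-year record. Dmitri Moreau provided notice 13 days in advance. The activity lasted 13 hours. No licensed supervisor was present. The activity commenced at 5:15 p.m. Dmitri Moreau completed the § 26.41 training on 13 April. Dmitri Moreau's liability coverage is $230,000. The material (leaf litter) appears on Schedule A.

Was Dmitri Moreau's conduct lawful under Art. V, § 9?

(a) not (Schedule A material) — not met.
(b) no prior violation — holds.
So (1) is not satisfied (F AND T).
(i) start within hours — not met.
(ii) not (supervisor present) — holds.
(a) = F OR T = true.
(b) coverage ≥ $150,000 — satisfied.
(A) training certified — met.
(B) site inspected — satisfied.
(C) ≥7 days' notice — satisfied.
(D) no residence in 50 ft — met.
So (i) is satisfied (T AND T AND T AND T).
(ii) ≤ 8 hrs duration — not satisfied.
(A) holds permit — not satisfied.
(B) weather ok — not satisfied.
(iii): F AND F → false.
(c): T OR F OR F → true.
(2) = T AND T AND T = true.
So Overall is satisfied (F OR T).

Yes — lawful.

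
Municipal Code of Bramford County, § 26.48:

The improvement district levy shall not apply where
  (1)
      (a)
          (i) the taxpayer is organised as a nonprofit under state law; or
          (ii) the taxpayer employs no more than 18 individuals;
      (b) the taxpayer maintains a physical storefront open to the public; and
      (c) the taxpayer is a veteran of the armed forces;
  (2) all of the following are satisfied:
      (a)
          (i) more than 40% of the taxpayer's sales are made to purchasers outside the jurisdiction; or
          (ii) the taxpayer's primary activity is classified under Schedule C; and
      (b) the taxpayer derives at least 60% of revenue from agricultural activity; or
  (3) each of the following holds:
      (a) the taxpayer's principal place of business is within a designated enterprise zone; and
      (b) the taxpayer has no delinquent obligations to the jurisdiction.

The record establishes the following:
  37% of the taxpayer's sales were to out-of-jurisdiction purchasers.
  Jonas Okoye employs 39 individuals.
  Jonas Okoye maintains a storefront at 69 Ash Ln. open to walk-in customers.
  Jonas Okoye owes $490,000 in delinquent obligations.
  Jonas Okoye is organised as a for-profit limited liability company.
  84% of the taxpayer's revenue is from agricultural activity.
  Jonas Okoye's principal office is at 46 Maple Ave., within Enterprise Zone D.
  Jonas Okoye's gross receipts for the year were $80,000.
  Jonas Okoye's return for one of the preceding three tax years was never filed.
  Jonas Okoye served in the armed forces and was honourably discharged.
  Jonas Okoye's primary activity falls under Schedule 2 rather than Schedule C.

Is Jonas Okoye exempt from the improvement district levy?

No — not exempt.

(i) nonprofit — not satisfied.
(ii) ≤ 18 employees — not met.
So (a) is not satisfied (F OR F).
(b) has storefront — satisfied.
(c) veteran — satisfied.
(1): F AND T AND T → false.
(i) >40% out-of-jur. sales — fails.
(ii) Schedule C activity — not satisfied.
(a): F OR F → false.
(b) ≥60% agricultural — holds.
(2) = F AND T = false.
(a) in enterprise zone — satisfied.
(b) no delinquency — not met.
So (3) is not satisfied (T AND F).
Overall = F OR F OR F = false.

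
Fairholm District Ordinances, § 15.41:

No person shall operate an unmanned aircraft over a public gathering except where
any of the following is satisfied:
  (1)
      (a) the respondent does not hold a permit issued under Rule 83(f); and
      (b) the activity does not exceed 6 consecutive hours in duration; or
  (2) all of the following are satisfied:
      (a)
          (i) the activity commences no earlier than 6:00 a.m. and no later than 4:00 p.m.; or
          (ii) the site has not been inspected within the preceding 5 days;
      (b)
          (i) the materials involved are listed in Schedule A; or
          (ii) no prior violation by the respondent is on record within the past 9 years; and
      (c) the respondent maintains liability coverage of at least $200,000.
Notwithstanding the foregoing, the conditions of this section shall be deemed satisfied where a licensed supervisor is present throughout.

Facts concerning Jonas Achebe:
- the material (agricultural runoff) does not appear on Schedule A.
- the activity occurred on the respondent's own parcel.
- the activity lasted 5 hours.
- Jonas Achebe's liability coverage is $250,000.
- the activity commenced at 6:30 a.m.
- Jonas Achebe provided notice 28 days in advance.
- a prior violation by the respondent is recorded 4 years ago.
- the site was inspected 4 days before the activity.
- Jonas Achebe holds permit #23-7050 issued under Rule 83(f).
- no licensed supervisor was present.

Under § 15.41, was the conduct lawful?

No — unlawful.

(a) not (holds permit) — not satisfied.
(b) ≤ 6 hrs duration — holds.
(1): F AND T → false.
(i) start within hours — satisfied.
(ii) not (site inspected) — not satisfied.
(a): T OR F → true.
(i) Schedule A material — fails.
(ii) no prior violation — not satisfied.
(b): F OR F → false.
(c) coverage ≥ $200,000 — met.
(2) = T AND F AND T = false.
Overall = F OR F = false.
Exception (supervisor present) — not satisfied.
Result: main false OR exception false → false.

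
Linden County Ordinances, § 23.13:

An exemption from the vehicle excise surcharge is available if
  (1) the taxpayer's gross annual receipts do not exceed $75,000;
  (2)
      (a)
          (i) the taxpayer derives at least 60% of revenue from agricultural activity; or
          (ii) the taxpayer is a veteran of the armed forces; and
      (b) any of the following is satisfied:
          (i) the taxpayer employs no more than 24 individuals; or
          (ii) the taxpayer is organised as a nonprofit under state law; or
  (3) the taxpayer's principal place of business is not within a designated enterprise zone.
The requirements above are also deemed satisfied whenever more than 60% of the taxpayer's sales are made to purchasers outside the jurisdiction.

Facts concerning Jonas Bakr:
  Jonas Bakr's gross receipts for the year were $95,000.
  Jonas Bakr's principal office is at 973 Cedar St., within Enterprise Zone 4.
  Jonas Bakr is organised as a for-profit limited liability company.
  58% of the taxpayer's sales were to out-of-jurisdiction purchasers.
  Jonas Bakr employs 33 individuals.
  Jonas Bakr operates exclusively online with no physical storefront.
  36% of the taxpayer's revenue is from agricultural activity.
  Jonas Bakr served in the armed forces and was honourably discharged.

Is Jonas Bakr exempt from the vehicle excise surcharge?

(1) receipts ≤ $75,000 — fails.
(i) ≥60% agricultural — not satisfied.
(ii) veteran — met.
So (a) is satisfied (F OR T).
(i) ≤ 24 employees — not met.
(ii) nonprofit — not satisfied.
(b): F OR F → false.
(2) = T AND F = false.
(3) not (in enterprise zone) — not met.
Overall = F OR F OR F = false.
Exception (>60% out-of-jur. sales) — not satisfied.
Result: main false OR exception false → false.

No — not exempt.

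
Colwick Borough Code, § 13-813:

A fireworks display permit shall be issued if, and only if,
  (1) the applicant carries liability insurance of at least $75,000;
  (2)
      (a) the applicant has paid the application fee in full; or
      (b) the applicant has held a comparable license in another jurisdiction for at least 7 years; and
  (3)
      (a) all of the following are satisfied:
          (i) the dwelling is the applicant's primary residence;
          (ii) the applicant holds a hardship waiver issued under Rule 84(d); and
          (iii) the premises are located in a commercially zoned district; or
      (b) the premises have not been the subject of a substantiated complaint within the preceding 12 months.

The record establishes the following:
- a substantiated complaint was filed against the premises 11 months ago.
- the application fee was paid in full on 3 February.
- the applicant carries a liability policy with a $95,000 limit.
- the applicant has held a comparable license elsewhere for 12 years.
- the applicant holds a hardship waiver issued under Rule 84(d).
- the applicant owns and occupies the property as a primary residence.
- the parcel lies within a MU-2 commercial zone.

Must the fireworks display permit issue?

Yes — granted.

(1) insurance ≥ $75,000 — met.
(a) fee paid — satisfied.
(b) prior license ≥ 7 yr — holds.
So (2) is satisfied (T OR T).
(i) primary residence — satisfied.
(ii) hardship waiver — holds.
(iii) commercially zoned — met.
So (a) is satisfied (T AND T AND T).
(b) no complaint in 12 mo. — not satisfied.
(3) = T OR F = true.
So Overall is satisfied (T AND T AND T).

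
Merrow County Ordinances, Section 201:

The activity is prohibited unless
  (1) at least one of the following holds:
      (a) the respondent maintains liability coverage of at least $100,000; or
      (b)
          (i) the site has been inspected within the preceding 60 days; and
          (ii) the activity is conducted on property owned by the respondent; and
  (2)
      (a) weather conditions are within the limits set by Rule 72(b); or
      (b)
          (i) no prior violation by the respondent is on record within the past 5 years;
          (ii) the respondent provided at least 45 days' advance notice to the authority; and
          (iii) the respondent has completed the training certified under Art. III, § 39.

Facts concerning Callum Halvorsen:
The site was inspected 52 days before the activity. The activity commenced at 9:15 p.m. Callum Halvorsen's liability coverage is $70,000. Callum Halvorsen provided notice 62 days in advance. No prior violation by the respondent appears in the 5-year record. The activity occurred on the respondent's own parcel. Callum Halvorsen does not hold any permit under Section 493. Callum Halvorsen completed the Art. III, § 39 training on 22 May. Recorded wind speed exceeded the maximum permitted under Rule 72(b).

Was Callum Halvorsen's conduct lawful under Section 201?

Yes — lawful.

(a) coverage ≥ $100,000 — fails.
(i) site inspected — met.
(ii) own property — holds.
(b): T AND T → true.
(1): F OR T → true.
(a) weather ok — fails.
(i) no prior violation — holds.
(ii) ≥45 days' notice — met.
(iii) training certified — met.
So (b) is satisfied (T AND T AND T).
So (2) is satisfied (F OR T).
Overall: T AND T → true.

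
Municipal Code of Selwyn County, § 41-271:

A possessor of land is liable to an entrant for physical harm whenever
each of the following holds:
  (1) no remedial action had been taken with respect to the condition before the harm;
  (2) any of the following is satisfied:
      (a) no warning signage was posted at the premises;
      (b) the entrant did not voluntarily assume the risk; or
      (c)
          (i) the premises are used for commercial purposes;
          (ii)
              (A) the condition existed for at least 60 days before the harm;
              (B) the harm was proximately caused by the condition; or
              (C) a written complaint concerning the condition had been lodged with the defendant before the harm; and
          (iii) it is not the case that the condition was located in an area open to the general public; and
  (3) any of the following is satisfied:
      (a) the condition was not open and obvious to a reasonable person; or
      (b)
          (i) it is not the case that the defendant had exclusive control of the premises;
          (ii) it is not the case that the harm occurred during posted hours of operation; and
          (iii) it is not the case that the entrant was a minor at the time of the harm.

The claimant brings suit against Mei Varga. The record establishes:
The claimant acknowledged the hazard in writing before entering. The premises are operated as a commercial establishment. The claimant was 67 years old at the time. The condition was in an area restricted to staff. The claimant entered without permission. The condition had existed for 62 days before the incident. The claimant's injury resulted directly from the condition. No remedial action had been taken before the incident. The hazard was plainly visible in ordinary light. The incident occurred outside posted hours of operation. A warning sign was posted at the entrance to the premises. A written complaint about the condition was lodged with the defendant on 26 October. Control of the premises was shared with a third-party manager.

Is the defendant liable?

Yes — liable.

(1) no remedial action — holds.
(a) no signage posted — fails.
(b) no assumed risk — not satisfied.
(i) commercial use — holds.
(A) condition ≥60 days old — satisfied.
(B) proximate cause — met.
(C) complaint lodged — holds.
(ii) = T OR T OR T = true.
(iii) not (public area) — holds.
(c): T AND T AND T → true.
So (2) is satisfied (F OR F OR T).
(a) not open/obvious — fails.
(i) not (exclusive control) — met.
(ii) not (during posted hours) — satisfied.
(iii) not (entrant a minor) — met.
So (b) is satisfied (T AND T AND T).
(3): F OR T → true.
Overall = T AND T AND T = true.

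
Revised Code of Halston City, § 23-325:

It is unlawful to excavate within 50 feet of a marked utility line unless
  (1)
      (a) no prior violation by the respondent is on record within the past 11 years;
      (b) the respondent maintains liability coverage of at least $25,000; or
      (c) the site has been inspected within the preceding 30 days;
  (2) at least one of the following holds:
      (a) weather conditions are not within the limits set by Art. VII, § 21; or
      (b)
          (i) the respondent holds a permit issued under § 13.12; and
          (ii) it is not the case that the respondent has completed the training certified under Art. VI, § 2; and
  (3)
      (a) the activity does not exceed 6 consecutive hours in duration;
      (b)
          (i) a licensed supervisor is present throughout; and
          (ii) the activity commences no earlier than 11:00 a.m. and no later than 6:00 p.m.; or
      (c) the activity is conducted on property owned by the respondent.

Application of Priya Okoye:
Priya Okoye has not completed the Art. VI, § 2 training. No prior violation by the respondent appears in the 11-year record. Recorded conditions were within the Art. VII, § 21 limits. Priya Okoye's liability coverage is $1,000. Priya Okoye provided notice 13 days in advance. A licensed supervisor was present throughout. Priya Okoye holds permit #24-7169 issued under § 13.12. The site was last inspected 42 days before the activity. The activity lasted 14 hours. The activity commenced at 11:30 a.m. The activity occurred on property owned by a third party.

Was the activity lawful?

Yes — lawful.

(a) no prior violation — satisfied.
(b) coverage ≥ $25,000 — fails.
(c) site inspected — not satisfied.
(1) = T OR F OR F = true.
(a) not (weather ok) — fails.
(i) holds permit — holds.
(ii) not (training certified) — holds.
(b) = T AND T = true.
So (2) is satisfied (F OR T).
(a) ≤ 6 hrs duration — not satisfied.
(i) supervisor present — met.
(ii) start within hours — met.
(b) = T AND T = true.
(c) own property — not met.
(3) = F OR T OR F = true.
Overall = T AND T AND T = true.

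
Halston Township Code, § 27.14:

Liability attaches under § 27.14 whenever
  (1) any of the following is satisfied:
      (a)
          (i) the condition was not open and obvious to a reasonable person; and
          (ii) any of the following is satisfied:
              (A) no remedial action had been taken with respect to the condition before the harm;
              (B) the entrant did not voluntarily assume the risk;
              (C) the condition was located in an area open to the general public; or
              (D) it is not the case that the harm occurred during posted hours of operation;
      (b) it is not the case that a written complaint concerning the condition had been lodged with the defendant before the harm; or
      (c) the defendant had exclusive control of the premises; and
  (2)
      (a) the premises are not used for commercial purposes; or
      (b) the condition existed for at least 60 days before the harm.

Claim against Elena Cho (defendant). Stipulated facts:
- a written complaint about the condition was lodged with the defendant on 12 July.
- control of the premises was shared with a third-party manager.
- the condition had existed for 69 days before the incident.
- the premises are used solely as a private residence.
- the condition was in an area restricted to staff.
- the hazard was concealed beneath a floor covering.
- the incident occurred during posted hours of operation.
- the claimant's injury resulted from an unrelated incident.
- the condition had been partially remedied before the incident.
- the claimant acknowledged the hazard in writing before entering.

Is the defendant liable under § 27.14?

(i) not open/obvious — met.
(A) no remedial action — not satisfied.
(B) no assumed risk — not satisfied.
(C) public area — not met.
(D) not (during posted hours) — fails.
(ii): F OR F OR F OR F → false.
(a): T AND F → false.
(b) not (complaint lodged) — fails.
(c) exclusive control — fails.
(1): F OR F OR F → false.
(a) not (commercial use) — satisfied.
(b) condition ≥60 days old — satisfied.
So (2) is satisfied (T OR T).
So Overall is not satisfied (F AND T).

No — not liable.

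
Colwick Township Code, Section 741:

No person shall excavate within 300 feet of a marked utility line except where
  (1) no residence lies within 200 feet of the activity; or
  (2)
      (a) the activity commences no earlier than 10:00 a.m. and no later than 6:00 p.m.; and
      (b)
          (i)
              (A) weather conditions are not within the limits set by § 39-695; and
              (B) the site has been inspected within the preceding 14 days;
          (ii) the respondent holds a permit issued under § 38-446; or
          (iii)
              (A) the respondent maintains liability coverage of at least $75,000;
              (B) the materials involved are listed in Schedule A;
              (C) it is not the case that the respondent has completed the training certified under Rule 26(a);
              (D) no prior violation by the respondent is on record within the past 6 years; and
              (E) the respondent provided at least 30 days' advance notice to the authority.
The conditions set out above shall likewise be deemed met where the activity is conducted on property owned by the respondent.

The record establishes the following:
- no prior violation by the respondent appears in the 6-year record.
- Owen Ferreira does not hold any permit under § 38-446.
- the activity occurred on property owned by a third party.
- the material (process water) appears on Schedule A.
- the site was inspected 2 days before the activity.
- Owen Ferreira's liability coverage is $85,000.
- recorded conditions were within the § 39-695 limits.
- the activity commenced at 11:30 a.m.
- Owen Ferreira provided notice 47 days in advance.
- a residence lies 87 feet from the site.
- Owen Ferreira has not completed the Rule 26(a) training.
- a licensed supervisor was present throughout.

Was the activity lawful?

Yes — lawful.

(1) no residence in 200 ft — not satisfied.
(a) start within hours — holds.
(A) not (weather ok) — fails.
(B) site inspected — met.
(i): F AND T → false.
(ii) holds permit — not satisfied.
(A) coverage ≥ $75,000 — holds.
(B) Schedule A material — met.
(C) not (training certified) — satisfied.
(D) no prior violation — holds.
(E) ≥30 days' notice — satisfied.
(iii): T AND T AND T AND T AND T → true.
So (b) is satisfied (F OR F OR T).
So (2) is satisfied (T AND T).
Overall = F OR T = true.
Exception (own property) — not satisfied.
Result: main true OR exception false → true.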